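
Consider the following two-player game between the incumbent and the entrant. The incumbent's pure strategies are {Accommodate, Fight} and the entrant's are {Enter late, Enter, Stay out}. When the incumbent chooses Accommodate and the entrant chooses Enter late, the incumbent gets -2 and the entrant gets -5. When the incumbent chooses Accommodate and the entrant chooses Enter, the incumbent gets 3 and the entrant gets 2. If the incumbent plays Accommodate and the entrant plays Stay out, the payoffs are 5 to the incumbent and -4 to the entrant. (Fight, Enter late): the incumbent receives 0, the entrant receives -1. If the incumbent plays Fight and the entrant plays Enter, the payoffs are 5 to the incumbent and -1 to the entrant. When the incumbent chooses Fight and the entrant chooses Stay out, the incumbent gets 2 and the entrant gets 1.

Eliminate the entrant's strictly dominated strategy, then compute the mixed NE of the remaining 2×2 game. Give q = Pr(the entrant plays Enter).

The entrant's strategy Enter late is strictly dominated by Stay out: -4 > -5 and 1 > -1. Eliminate Enter late.
For the incumbent to be willing to mix, the incumbent must be indifferent between Accommodate and Fight, which pins down the entrant's mix.
  the incumbent's payoff from Accommodate: q·3 + (1−q)·5 = -2q + 5
  the incumbent's payoff from Fight: q·5 + (1−q)·2 = 3q + 2
  -2q + 5 = 3q + 2  ⇒  -5q = -3  ⇒  q = 3/5.

q = 3/5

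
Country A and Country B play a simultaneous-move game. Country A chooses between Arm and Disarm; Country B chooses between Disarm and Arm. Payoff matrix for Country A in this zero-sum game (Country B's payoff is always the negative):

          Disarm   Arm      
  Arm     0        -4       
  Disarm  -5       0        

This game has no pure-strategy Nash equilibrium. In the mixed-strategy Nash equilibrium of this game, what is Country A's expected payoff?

-20/9

Country B's mix must leave Country A indifferent between Arm and Disarm.
  Country A's expected payoff from Arm: q·0 + (1−q)·(-4) = 4q - 4
  Country A's expected payoff from Disarm: q·(-5) + (1−q)·0 = -5q
  4q - 4 = -5q  ⇒  9q = 4  ⇒  q = 4/9.
At equilibrium Country A is indifferent across rows, so Country A's payoff equals the payoff from Arm: (4/9)·0 + (5/9)·(-4) = -20/9.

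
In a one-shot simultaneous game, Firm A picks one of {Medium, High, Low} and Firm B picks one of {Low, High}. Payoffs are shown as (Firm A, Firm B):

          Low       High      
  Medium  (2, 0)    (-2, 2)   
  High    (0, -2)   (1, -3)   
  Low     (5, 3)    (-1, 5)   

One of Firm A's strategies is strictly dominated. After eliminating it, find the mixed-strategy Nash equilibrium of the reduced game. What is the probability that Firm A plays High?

p = 2/3

Firm A's strategy Medium is strictly dominated by Low: 5 > 2 and -1 > -2. Eliminate Medium.
Set Firm B's expected payoff from Low equal to that from High:
  Firm B's expected payoff from Low: p·(-2) + (1−p)·3 = -5p + 3
  Firm B's expected payoff from High: p·(-3) + (1−p)·5 = -8p + 5
  -5p + 3 = -8p + 5  ⇒  3p = 2  ⇒  p = 2/3.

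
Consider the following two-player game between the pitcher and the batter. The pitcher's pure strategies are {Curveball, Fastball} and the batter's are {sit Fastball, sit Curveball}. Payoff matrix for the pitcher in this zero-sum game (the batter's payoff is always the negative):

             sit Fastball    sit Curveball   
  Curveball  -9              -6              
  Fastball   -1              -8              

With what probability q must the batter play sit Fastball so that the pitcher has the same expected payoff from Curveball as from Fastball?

In a mixed equilibrium the pitcher is indifferent between Curveball and Fastball; this condition fixes q.
  the pitcher's expected payoff from Curveball: q·(-9) + (1−q)·(-6) = -3q - 6
  the pitcher's expected payoff from Fastball: q·(-1) + (1−q)·(-8) = 7q - 8
  -3q - 6 = 7q - 8  ⇒  -10q = -2  ⇒  q = 1/5.

q = 1/5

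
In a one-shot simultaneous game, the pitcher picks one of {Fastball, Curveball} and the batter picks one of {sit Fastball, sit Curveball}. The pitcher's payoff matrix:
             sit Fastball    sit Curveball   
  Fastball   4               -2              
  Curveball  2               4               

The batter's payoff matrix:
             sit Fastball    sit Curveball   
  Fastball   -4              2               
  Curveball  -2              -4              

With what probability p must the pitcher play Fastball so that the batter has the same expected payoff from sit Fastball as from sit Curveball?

p = 1/4

The batter's indifference between sit Fastball and sit Curveball determines the pitcher's mixing probability p:
  the batter's expected payoff from sit Fastball: p·(-4) + (1−p)·(-2) = -2p - 2
  the batter's expected payoff from sit Curveball: p·2 + (1−p)·(-4) = 6p - 4
  -2p - 2 = 6p - 4  ⇒  -8p = -2  ⇒  p = 1/4.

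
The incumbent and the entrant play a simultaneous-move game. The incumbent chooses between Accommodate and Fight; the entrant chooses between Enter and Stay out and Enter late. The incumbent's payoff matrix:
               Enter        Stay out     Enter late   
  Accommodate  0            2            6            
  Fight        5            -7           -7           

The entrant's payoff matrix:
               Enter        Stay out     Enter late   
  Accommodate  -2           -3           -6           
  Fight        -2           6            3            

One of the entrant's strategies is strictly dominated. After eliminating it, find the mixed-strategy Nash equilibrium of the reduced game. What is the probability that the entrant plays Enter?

q = 9/14

The entrant's strategy Enter late is strictly dominated by Stay out: -3 > -6 and 6 > 3. Eliminate Enter late.
For the incumbent to be willing to mix, the incumbent must be indifferent between Accommodate and Fight, which pins down the entrant's mix.
  the incumbent's payoff from Accommodate: q·0 + (1−q)·2 = -2q + 2
  the incumbent's payoff from Fight: q·5 + (1−q)·(-7) = 12q - 7
  -2q + 2 = 12q - 7  ⇒  -14q = -9  ⇒  q = 9/14.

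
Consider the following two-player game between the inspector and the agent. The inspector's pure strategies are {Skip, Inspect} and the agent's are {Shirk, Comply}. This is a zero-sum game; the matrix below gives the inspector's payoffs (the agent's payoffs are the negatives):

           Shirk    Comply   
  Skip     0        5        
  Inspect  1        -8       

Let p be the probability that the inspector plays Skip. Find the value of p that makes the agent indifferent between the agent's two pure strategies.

For the agent to be willing to mix, the agent must be indifferent between Shirk and Comply, which pins down the inspector's mix.
  the agent's payoff to Shirk: p·0 + (1−p)·(-1) = p - 1
  the agent's payoff to Comply: p·(-5) + (1−p)·8 = -13p + 8
  p - 1 = -13p + 8  ⇒  14p = 9  ⇒  p = 9/14.

p = 9/14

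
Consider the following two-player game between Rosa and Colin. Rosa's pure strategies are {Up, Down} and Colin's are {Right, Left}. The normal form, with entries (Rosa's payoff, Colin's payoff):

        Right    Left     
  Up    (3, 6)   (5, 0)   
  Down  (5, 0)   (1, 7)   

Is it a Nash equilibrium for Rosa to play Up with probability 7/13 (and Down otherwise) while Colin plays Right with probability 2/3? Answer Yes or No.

Yes

Check Colin's indifference given Rosa's mix p = 7/13:
  payoff from Right = 42/13; payoff from Left = 42/13 — equal.
Check Rosa's indifference given Colin's mix q = 2/3:
  payoff from Up = 11/3; payoff from Down = 11/3 — equal.
Both players are indifferent, so neither can profitably deviate.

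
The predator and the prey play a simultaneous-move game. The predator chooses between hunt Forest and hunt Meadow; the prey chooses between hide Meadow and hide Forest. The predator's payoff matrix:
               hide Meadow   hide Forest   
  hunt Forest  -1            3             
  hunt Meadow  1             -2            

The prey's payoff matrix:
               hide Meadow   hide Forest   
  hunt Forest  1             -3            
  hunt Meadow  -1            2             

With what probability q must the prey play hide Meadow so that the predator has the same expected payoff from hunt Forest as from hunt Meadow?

q = 5/7

The prey's mix must leave the predator indifferent between hunt Forest and hunt Meadow.
  the predator's payoff from hunt Forest: q·(-1) + (1−q)·3 = -4q + 3
  the predator's payoff from hunt Meadow: q·1 + (1−q)·(-2) = 3q - 2
  -4q + 3 = 3q - 2  ⇒  -7q = -5  ⇒  q = 5/7.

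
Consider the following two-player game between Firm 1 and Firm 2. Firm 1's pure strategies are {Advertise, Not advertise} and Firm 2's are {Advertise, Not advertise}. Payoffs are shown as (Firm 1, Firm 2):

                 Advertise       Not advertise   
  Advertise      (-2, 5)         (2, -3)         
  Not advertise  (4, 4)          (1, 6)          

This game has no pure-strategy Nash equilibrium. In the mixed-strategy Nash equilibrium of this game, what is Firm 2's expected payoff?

Set Firm 2's expected payoff from Advertise equal to that from Not advertise:
  Firm 2's payoff from Advertise: p·5 + (1−p)·4 = p + 4
  Firm 2's payoff from Not advertise: p·(-3) + (1−p)·6 = -9p + 6
  p + 4 = -9p + 6  ⇒  10p = 2  ⇒  p = 1/5.
At equilibrium Firm 2 is indifferent across columns, so Firm 2's payoff equals the payoff from Advertise: (1/5)·5 + (4/5)·4 = 21/5.

21/5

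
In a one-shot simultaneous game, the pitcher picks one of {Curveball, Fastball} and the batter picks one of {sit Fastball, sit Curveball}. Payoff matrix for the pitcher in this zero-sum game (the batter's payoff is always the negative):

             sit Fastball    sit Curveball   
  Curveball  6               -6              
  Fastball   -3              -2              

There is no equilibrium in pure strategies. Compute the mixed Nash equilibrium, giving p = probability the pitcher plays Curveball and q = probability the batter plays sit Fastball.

The pitcher's mix must leave the batter indifferent between sit Fastball and sit Curveball.
  the batter's payoff to sit Fastball: p·(-6) + (1−p)·3 = -9p + 3
  the batter's payoff to sit Curveball: p·6 + (1−p)·2 = 4p + 2
  -9p + 3 = 4p + 2  ⇒  -13p = -1  ⇒  p = 1/13.
The pitcher's indifference between Curveball and Fastball determines the batter's mixing probability q:
  the pitcher's payoff to Curveball: q·6 + (1−q)·(-6) = 12q - 6
  the pitcher's payoff to Fastball: q·(-3) + (1−q)·(-2) = -q - 2
  12q - 6 = -q - 2  ⇒  13q = 4  ⇒  q = 4/13.

p = 1/13, q = 4/13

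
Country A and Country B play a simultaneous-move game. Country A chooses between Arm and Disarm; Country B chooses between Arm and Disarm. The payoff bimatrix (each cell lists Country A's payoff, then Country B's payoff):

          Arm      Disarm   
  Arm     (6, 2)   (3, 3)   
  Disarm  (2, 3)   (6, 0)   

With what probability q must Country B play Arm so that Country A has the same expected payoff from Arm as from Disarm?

q = 3/7

For Country A to be willing to mix, Country A must be indifferent between Arm and Disarm, which pins down Country B's mix.
  Country A's payoff from Arm: q·6 + (1−q)·3 = 3q + 3
  Country A's payoff from Disarm: q·2 + (1−q)·6 = -4q + 6
  3q + 3 = -4q + 6  ⇒  7q = 3  ⇒  q = 3/7.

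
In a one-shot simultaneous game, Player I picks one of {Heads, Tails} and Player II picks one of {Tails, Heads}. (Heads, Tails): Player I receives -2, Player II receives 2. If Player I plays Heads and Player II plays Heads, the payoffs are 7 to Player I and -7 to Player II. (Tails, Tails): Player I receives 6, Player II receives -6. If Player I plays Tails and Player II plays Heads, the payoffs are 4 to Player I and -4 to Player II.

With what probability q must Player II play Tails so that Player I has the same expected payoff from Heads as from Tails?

For Player I to be willing to mix, Player I must be indifferent between Heads and Tails, which pins down Player II's mix.
  Player I's expected payoff from Heads: q·(-2) + (1−q)·7 = -9q + 7
  Player I's expected payoff from Tails: q·6 + (1−q)·4 = 2q + 4
  -9q + 7 = 2q + 4  ⇒  -11q = -3  ⇒  q = 3/11.

q = 3/11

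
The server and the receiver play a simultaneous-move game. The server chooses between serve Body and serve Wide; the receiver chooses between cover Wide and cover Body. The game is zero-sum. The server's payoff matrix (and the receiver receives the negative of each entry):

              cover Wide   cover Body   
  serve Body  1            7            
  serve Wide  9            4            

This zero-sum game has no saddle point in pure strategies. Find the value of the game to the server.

The receiver's mix must leave the server indifferent between serve Body and serve Wide.
  the server's expected payoff from serve Body: q·1 + (1−q)·7 = -6q + 7
  the server's expected payoff from serve Wide: q·9 + (1−q)·4 = 5q + 4
  -6q + 7 = 5q + 4  ⇒  -11q = -3  ⇒  q = 3/11.
The value is the server's expected payoff against this mix (using serve Body): (3/11)·1 + (8/11)·7 = 59/11.

v = 59/11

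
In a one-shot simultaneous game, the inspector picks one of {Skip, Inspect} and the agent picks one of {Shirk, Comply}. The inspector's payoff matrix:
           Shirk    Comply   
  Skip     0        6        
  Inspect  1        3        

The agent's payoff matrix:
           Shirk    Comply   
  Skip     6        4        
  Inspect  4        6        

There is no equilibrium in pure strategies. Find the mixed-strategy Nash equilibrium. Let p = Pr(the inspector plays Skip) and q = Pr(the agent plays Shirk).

The inspector's mix must leave the agent indifferent between Shirk and Comply.
  the agent's payoff from Shirk: p·6 + (1−p)·4 = 2p + 4
  the agent's payoff from Comply: p·4 + (1−p)·6 = -2p + 6
  2p + 4 = -2p + 6  ⇒  4p = 2  ⇒  p = 1/2.
In a mixed equilibrium the inspector is indifferent between Skip and Inspect; this condition fixes q.
  the inspector's payoff from Skip: q·0 + (1−q)·6 = -6q + 6
  the inspector's payoff from Inspect: q·1 + (1−q)·3 = -2q + 3
  -6q + 6 = -2q + 3  ⇒  -4q = -3  ⇒  q = 3/4.

p = 1/2, q = 3/4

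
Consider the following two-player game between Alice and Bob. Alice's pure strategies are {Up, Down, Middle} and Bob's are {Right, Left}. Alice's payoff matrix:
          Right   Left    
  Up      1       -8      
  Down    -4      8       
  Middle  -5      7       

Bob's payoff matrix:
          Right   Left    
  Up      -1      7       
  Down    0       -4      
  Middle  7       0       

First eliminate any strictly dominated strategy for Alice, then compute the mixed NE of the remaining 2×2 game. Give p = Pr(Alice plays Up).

Alice's strategy Middle is strictly dominated by Down: -4 > -5 and 8 > 7. Eliminate Middle.
Alice's mix must leave Bob indifferent between Right and Left.
  Bob's payoff to Right: p·(-1) + (1−p)·0 = -p
  Bob's payoff to Left: p·7 + (1−p)·(-4) = 11p - 4
  -p = 11p - 4  ⇒  -12p = -4  ⇒  p = 1/3.

p = 1/3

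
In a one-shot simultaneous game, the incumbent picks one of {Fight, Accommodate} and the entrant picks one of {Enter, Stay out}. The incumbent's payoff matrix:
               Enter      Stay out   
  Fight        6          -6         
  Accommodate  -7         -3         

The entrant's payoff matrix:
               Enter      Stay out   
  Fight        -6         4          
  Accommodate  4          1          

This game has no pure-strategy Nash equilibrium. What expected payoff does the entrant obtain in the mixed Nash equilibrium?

In a mixed equilibrium the entrant is indifferent between Enter and Stay out; this condition fixes p.
  the entrant's payoff to Enter: p·(-6) + (1−p)·4 = -10p + 4
  the entrant's payoff to Stay out: p·4 + (1−p)·1 = 3p + 1
  -10p + 4 = 3p + 1  ⇒  -13p = -3  ⇒  p = 3/13.
At equilibrium the entrant is indifferent across columns, so the entrant's payoff equals the payoff from Enter: (3/13)·(-6) + (10/13)·4 = 22/13.

22/13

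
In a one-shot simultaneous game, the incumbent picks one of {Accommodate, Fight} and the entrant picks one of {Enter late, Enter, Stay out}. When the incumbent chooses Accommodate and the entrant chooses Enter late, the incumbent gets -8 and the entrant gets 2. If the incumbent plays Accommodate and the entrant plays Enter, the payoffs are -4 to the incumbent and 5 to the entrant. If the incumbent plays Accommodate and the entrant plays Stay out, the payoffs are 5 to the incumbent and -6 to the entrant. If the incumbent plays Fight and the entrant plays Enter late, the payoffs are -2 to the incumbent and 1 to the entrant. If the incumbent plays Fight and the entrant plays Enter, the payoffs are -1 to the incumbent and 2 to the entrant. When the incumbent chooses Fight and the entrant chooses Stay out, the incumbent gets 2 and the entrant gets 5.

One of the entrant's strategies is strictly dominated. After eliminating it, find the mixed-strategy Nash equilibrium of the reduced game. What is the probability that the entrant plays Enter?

The entrant's strategy Enter late is strictly dominated by Enter: 5 > 2 and 2 > 1. Eliminate Enter late.
In a mixed equilibrium the incumbent is indifferent between Accommodate and Fight; this condition fixes q.
  the incumbent's payoff from Accommodate: q·(-4) + (1−q)·5 = -9q + 5
  the incumbent's payoff from Fight: q·(-1) + (1−q)·2 = -3q + 2
  -9q + 5 = -3q + 2  ⇒  -6q = -3  ⇒  q = 1/2.

q = 1/2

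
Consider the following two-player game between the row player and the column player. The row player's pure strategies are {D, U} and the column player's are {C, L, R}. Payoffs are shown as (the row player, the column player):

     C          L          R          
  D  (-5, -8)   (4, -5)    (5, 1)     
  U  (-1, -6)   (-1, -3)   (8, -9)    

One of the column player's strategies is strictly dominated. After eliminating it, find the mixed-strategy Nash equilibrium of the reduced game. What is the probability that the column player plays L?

q = 3/8

The column player's strategy C is strictly dominated by L: -5 > -8 and -3 > -6. Eliminate C.
In a mixed equilibrium the row player is indifferent between D and U; this condition fixes q.
  the row player's payoff from D: q·4 + (1−q)·5 = -q + 5
  the row player's payoff from U: q·(-1) + (1−q)·8 = -9q + 8
  -q + 5 = -9q + 8  ⇒  8q = 3  ⇒  q = 3/8.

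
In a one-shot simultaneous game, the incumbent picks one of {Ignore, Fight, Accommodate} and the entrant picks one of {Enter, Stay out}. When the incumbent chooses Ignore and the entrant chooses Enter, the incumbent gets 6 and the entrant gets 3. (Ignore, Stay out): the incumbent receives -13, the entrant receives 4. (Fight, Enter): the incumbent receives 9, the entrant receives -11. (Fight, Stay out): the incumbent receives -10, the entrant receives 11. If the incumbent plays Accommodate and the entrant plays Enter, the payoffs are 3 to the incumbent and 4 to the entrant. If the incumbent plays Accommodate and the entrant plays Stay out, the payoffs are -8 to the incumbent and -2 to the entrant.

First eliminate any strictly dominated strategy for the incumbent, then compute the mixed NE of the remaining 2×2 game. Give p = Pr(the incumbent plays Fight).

The incumbent's strategy Ignore is strictly dominated by Fight: 9 > 6 and -10 > -13. Eliminate Ignore.
The entrant's indifference between Enter and Stay out determines the incumbent's mixing probability p:
  the entrant's payoff from Enter: p·(-11) + (1−p)·4 = -15p + 4
  the entrant's payoff from Stay out: p·11 + (1−p)·(-2) = 13p - 2
  -15p + 4 = 13p - 2  ⇒  -28p = -6  ⇒  p = 3/14.

p = 3/14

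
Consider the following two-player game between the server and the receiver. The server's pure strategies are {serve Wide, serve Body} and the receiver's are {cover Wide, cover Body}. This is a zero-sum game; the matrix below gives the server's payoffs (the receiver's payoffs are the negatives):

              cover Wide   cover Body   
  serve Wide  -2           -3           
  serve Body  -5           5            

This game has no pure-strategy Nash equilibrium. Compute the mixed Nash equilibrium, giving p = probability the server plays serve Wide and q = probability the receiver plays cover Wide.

In a mixed equilibrium the receiver is indifferent between cover Wide and cover Body; this condition fixes p.
  the receiver's payoff to cover Wide: p·2 + (1−p)·5 = -3p + 5
  the receiver's payoff to cover Body: p·3 + (1−p)·(-5) = 8p - 5
  -3p + 5 = 8p - 5  ⇒  -11p = -10  ⇒  p = 10/11.
For the server to be willing to mix, the server must be indifferent between serve Wide and serve Body, which pins down the receiver's mix.
  the server's expected payoff from serve Wide: q·(-2) + (1−q)·(-3) = q - 3
  the server's expected payoff from serve Body: q·(-5) + (1−q)·5 = -10q + 5
  q - 3 = -10q + 5  ⇒  11q = 8  ⇒  q = 8/11.

p = 10/11, q = 8/11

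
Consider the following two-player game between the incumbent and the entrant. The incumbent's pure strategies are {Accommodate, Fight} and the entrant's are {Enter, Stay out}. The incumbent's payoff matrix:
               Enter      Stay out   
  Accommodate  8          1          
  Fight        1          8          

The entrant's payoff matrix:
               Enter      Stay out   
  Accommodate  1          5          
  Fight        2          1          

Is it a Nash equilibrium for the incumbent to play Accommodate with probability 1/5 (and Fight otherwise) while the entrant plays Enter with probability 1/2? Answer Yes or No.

Yes

Check the entrant's indifference given the incumbent's mix p = 1/5:
  payoff from Enter = 9/5; payoff from Stay out = 9/5 — equal.
Check the incumbent's indifference given the entrant's mix q = 1/2:
  payoff from Accommodate = 9/2; payoff from Fight = 9/2 — equal.
Both players are indifferent, so neither can profitably deviate.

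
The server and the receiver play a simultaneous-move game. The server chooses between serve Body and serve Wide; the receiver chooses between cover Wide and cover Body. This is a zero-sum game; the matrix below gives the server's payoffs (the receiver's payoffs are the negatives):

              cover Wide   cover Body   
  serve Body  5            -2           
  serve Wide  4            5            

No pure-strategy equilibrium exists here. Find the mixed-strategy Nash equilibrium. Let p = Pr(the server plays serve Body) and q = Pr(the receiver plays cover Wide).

For the receiver to be willing to mix, the receiver must be indifferent between cover Wide and cover Body, which pins down the server's mix.
  the receiver's expected payoff from cover Wide: p·(-5) + (1−p)·(-4) = -p - 4
  the receiver's expected payoff from cover Body: p·2 + (1−p)·(-5) = 7p - 5
  -p - 4 = 7p - 5  ⇒  -8p = -1  ⇒  p = 1/8.
The receiver's mix must leave the server indifferent between serve Body and serve Wide.
  the server's payoff from serve Body: q·5 + (1−q)·(-2) = 7q - 2
  the server's payoff from serve Wide: q·4 + (1−q)·5 = -q + 5
  7q - 2 = -q + 5  ⇒  8q = 7  ⇒  q = 7/8.

p = 1/8, q = 7/8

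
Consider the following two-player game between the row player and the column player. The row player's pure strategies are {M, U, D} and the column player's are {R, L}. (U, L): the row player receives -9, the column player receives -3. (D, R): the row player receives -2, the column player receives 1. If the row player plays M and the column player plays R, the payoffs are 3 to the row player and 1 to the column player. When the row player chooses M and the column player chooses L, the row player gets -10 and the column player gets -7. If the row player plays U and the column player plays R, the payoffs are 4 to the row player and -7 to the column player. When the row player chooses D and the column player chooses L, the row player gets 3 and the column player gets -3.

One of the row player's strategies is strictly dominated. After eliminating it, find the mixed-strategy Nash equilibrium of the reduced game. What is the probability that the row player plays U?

The row player's strategy M is strictly dominated by U: 4 > 3 and -9 > -10. Eliminate M.
Set the column player's expected payoff from R equal to that from L:
  the column player's expected payoff from R: p·(-7) + (1−p)·1 = -8p + 1
  the column player's expected payoff from L: p·(-3) + (1−p)·(-3) = -3
  -8p + 1 = -3  ⇒  -8p = -4  ⇒  p = 1/2.

p = 1/2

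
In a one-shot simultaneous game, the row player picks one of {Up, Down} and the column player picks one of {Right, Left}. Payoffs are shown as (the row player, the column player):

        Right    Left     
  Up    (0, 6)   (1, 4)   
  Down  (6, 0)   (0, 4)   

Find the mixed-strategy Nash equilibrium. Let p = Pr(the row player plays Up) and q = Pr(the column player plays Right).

The column player's indifference between Right and Left determines the row player's mixing probability p:
  the column player's payoff from Right: p·6 + (1−p)·0 = 6p
  the column player's payoff from Left: p·4 + (1−p)·4 = 4
  6p = 4  ⇒  6p = 4  ⇒  p = 2/3.
The row player's indifference between Up and Down determines the column player's mixing probability q:
  the row player's payoff from Up: q·0 + (1−q)·1 = -q + 1
  the row player's payoff from Down: q·6 + (1−q)·0 = 6q
  -q + 1 = 6q  ⇒  -7q = -1  ⇒  q = 1/7.

p = 2/3, q = 1/7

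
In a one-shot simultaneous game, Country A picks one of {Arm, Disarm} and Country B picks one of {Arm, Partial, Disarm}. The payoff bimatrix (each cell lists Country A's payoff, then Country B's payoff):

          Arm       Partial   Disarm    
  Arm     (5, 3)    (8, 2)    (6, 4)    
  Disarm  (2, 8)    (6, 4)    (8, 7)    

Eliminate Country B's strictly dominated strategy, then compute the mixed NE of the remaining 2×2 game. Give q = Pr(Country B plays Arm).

q = 2/5

Country B's strategy Partial is strictly dominated by Disarm: 4 > 2 and 7 > 4. Eliminate Partial.
For Country A to be willing to mix, Country A must be indifferent between Arm and Disarm, which pins down Country B's mix.
  Country A's payoff to Arm: q·5 + (1−q)·6 = -q + 6
  Country A's payoff to Disarm: q·2 + (1−q)·8 = -6q + 8
  -q + 6 = -6q + 8  ⇒  5q = 2  ⇒  q = 2/5.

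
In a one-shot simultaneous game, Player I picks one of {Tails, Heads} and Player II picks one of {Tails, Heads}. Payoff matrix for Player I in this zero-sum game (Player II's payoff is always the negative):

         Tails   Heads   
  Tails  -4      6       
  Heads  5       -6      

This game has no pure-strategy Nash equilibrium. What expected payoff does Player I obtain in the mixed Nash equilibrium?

Set Player I's expected payoff from Tails equal to that from Heads:
  Player I's payoff to Tails: q·(-4) + (1−q)·6 = -10q + 6
  Player I's payoff to Heads: q·5 + (1−q)·(-6) = 11q - 6
  -10q + 6 = 11q - 6  ⇒  -21q = -12  ⇒  q = 4/7.
At equilibrium Player I is indifferent across rows, so Player I's payoff equals the payoff from Tails: (4/7)·(-4) + (3/7)·6 = 2/7.

2/7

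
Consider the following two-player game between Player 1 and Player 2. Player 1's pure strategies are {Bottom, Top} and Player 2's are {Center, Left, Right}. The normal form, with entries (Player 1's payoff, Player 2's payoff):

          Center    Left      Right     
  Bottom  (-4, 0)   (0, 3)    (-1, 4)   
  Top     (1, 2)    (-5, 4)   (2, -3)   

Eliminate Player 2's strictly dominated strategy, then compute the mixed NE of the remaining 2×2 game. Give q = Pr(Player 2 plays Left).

q = 3/8

Player 2's strategy Center is strictly dominated by Left: 3 > 0 and 4 > 2. Eliminate Center.
Set Player 1's expected payoff from Bottom equal to that from Top:
  Player 1's expected payoff from Bottom: q·0 + (1−q)·(-1) = q - 1
  Player 1's expected payoff from Top: q·(-5) + (1−q)·2 = -7q + 2
  q - 1 = -7q + 2  ⇒  8q = 3  ⇒  q = 3/8.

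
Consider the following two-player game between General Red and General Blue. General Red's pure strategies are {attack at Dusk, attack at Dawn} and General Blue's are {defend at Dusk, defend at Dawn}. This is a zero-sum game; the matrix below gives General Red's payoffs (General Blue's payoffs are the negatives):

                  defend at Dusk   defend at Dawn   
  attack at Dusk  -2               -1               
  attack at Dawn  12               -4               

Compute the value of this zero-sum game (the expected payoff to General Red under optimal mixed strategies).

v = -20/17

For General Red to be willing to mix, General Red must be indifferent between attack at Dusk and attack at Dawn, which pins down General Blue's mix.
  General Red's payoff to attack at Dusk: q·(-2) + (1−q)·(-1) = -q - 1
  General Red's payoff to attack at Dawn: q·12 + (1−q)·(-4) = 16q - 4
  -q - 1 = 16q - 4  ⇒  -17q = -3  ⇒  q = 3/17.
The value is General Red's expected payoff against this mix (using attack at Dusk): (3/17)·(-2) + (14/17)·(-1) = -20/17.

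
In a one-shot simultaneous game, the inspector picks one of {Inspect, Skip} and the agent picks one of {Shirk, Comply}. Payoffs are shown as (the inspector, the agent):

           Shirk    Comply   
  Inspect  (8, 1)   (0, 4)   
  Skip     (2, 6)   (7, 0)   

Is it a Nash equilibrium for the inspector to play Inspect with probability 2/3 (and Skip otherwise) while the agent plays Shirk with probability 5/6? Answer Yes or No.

No

Given the agent's mix q = 5/6, the inspector's payoff from Inspect is 20/3 but from Skip is 17/6. The inspector strictly prefers Inspect, so the inspector would not mix.
So the proposed profile is not a Nash equilibrium.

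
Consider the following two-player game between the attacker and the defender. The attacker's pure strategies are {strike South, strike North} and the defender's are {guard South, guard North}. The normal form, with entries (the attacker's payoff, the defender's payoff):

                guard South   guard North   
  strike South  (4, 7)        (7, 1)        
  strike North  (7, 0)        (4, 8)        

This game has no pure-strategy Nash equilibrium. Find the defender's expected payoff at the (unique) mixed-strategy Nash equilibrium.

For the defender to be willing to mix, the defender must be indifferent between guard South and guard North, which pins down the attacker's mix.
  the defender's payoff from guard South: p·7 + (1−p)·0 = 7p
  the defender's payoff from guard North: p·1 + (1−p)·8 = -7p + 8
  7p = -7p + 8  ⇒  14p = 8  ⇒  p = 4/7.
At equilibrium the defender is indifferent across columns, so the defender's payoff equals the payoff from guard South: (4/7)·7 + (3/7)·0 = 4.

4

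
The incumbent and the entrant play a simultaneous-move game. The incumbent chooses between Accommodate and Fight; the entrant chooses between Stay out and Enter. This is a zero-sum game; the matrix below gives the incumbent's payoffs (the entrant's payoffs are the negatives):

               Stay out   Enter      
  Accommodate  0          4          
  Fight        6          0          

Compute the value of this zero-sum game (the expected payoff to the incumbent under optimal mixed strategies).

The entrant's mix must leave the incumbent indifferent between Accommodate and Fight.
  the incumbent's expected payoff from Accommodate: q·0 + (1−q)·4 = -4q + 4
  the incumbent's expected payoff from Fight: q·6 + (1−q)·0 = 6q
  -4q + 4 = 6q  ⇒  -10q = -4  ⇒  q = 2/5.
The value is the incumbent's expected payoff against this mix (using Accommodate): (2/5)·0 + (3/5)·4 = 12/5.

v = 12/5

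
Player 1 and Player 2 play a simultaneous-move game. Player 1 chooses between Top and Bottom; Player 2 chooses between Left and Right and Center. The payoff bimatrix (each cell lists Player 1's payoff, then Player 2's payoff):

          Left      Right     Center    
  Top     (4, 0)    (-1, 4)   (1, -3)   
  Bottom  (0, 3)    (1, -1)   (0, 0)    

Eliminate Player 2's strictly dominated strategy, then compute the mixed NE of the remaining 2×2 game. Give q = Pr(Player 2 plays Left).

q = 1/3

Player 2's strategy Center is strictly dominated by Left: 0 > -3 and 3 > 0. Eliminate Center.
Player 2's mix must leave Player 1 indifferent between Top and Bottom.
  Player 1's payoff to Top: q·4 + (1−q)·(-1) = 5q - 1
  Player 1's payoff to Bottom: q·0 + (1−q)·1 = -q + 1
  5q - 1 = -q + 1  ⇒  6q = 2  ⇒  q = 1/3.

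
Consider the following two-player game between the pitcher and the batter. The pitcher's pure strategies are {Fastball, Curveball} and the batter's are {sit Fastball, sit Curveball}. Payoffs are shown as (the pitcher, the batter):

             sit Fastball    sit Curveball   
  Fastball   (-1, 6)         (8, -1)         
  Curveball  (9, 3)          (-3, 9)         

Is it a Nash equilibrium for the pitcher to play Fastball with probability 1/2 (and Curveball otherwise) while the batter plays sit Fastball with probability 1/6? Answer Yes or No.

No

Given the pitcher's mix p = 1/2, the batter's payoff from sit Fastball is 9/2 but from sit Curveball is 4. The batter strictly prefers sit Fastball, so the batter would not mix.
So the proposed profile is not a Nash equilibrium.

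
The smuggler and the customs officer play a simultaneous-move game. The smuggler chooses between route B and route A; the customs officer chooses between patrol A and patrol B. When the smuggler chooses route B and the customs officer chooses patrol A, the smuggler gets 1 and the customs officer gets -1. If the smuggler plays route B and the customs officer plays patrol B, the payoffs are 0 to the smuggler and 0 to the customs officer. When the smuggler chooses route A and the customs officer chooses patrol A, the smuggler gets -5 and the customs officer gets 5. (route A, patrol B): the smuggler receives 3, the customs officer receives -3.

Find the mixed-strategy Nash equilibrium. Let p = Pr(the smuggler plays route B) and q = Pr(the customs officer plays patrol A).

p = 8/9, q = 1/3

Set the customs officer's expected payoff from patrol A equal to that from patrol B:
  the customs officer's payoff from patrol A: p·(-1) + (1−p)·5 = -6p + 5
  the customs officer's payoff from patrol B: p·0 + (1−p)·(-3) = 3p - 3
  -6p + 5 = 3p - 3  ⇒  -9p = -8  ⇒  p = 8/9.
The smuggler's indifference between route B and route A determines the customs officer's mixing probability q:
  the smuggler's payoff to route B: q·1 + (1−q)·0 = q
  the smuggler's payoff to route A: q·(-5) + (1−q)·3 = -8q + 3
  q = -8q + 3  ⇒  9q = 3  ⇒  q = 1/3.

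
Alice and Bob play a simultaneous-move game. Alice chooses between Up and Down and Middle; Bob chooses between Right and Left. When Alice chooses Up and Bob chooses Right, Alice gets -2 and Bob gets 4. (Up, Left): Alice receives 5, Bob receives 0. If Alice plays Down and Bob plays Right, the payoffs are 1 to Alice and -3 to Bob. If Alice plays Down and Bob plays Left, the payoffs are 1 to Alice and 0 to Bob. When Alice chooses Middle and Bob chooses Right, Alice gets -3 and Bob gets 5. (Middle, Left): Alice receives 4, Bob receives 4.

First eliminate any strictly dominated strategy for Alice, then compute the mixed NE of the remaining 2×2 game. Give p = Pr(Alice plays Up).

Alice's strategy Middle is strictly dominated by Up: -2 > -3 and 5 > 4. Eliminate Middle.
For Bob to be willing to mix, Bob must be indifferent between Right and Left, which pins down Alice's mix.
  Bob's payoff to Right: p·4 + (1−p)·(-3) = 7p - 3
  Bob's payoff to Left: p·0 + (1−p)·0 = 0
  7p - 3 = 0  ⇒  7p = 3  ⇒  p = 3/7.

p = 3/7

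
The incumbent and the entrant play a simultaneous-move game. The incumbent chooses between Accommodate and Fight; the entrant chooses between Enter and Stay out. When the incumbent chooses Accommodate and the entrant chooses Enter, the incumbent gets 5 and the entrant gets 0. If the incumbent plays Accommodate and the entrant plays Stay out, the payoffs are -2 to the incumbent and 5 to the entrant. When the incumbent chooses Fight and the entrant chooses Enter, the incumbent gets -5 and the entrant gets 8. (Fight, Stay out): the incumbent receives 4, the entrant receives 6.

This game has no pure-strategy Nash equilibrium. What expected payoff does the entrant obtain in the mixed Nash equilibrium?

Set the entrant's expected payoff from Enter equal to that from Stay out:
  the entrant's payoff from Enter: p·0 + (1−p)·8 = -8p + 8
  the entrant's payoff from Stay out: p·5 + (1−p)·6 = -p + 6
  -8p + 8 = -p + 6  ⇒  -7p = -2  ⇒  p = 2/7.
At equilibrium the entrant is indifferent across columns, so the entrant's payoff equals the payoff from Enter: (2/7)·0 + (5/7)·8 = 40/7.

40/7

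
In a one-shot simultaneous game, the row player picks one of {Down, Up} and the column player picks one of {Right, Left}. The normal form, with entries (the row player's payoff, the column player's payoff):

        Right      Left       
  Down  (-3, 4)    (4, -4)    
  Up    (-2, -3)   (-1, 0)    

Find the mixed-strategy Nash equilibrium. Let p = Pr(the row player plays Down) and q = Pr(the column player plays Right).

p = 3/11, q = 5/6

Set the column player's expected payoff from Right equal to that from Left:
  the column player's payoff to Right: p·4 + (1−p)·(-3) = 7p - 3
  the column player's payoff to Left: p·(-4) + (1−p)·0 = -4p
  7p - 3 = -4p  ⇒  11p = 3  ⇒  p = 3/11.
The row player's indifference between Down and Up determines the column player's mixing probability q:
  the row player's expected payoff from Down: q·(-3) + (1−q)·4 = -7q + 4
  the row player's expected payoff from Up: q·(-2) + (1−q)·(-1) = -q - 1
  -7q + 4 = -q - 1  ⇒  -6q = -5  ⇒  q = 5/6.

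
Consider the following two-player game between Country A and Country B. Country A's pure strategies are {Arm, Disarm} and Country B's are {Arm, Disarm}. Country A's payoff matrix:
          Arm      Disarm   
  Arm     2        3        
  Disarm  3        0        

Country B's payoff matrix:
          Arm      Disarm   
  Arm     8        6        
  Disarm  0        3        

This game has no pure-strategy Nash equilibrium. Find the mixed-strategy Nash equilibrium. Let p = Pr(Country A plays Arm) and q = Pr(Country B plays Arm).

For Country B to be willing to mix, Country B must be indifferent between Arm and Disarm, which pins down Country A's mix.
  Country B's payoff from Arm: p·8 + (1−p)·0 = 8p
  Country B's payoff from Disarm: p·6 + (1−p)·3 = 3p + 3
  8p = 3p + 3  ⇒  5p = 3  ⇒  p = 3/5.
For Country A to be willing to mix, Country A must be indifferent between Arm and Disarm, which pins down Country B's mix.
  Country A's payoff from Arm: q·2 + (1−q)·3 = -q + 3
  Country A's payoff from Disarm: q·3 + (1−q)·0 = 3q
  -q + 3 = 3q  ⇒  -4q = -3  ⇒  q = 3/4.

p = 3/5, q = 3/4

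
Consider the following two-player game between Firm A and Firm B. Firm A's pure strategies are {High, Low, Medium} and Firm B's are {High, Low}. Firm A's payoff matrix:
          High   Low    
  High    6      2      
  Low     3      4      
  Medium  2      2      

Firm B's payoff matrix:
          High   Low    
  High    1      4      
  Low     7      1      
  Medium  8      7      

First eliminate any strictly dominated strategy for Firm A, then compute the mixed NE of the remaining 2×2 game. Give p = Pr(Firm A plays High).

p = 2/3

Firm A's strategy Medium is strictly dominated by Low: 3 > 2 and 4 > 2. Eliminate Medium.
In a mixed equilibrium Firm B is indifferent between High and Low; this condition fixes p.
  Firm B's expected payoff from High: p·1 + (1−p)·7 = -6p + 7
  Firm B's expected payoff from Low: p·4 + (1−p)·1 = 3p + 1
  -6p + 7 = 3p + 1  ⇒  -9p = -6  ⇒  p = 2/3.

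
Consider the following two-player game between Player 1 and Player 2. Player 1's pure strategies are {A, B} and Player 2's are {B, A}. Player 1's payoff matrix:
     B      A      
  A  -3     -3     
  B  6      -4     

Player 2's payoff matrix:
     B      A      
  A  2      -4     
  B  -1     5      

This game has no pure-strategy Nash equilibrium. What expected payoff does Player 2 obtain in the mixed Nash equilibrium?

In a mixed equilibrium Player 2 is indifferent between B and A; this condition fixes p.
  Player 2's payoff from B: p·2 + (1−p)·(-1) = 3p - 1
  Player 2's payoff from A: p·(-4) + (1−p)·5 = -9p + 5
  3p - 1 = -9p + 5  ⇒  12p = 6  ⇒  p = 1/2.
At equilibrium Player 2 is indifferent across columns, so Player 2's payoff equals the payoff from B: (1/2)·2 + (1/2)·(-1) = 1/2.

1/2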